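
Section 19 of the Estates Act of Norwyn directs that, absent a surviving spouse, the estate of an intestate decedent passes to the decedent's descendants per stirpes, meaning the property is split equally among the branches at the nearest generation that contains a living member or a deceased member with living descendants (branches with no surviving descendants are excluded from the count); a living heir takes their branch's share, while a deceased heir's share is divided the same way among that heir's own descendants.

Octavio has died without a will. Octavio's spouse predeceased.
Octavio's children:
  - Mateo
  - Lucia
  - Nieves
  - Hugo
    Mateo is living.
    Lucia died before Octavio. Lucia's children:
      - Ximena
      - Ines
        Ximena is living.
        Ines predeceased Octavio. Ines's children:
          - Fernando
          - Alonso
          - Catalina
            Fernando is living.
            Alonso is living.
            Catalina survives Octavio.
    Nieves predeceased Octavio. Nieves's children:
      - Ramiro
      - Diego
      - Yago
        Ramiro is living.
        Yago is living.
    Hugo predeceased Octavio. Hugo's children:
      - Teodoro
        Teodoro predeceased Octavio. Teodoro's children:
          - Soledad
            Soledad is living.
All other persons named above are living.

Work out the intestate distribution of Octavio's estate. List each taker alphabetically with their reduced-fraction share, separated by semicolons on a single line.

Alonso 1/24; Catalina 1/24; Diego 1/12; Fernando 1/24; Mateo 1/4; Ramiro 1/12; Soledad 1/4; Ximena 1/8; Yago 1/12

There is no surviving spouse, so the entire estate passes to Octavio's descendants per stirpes.
The estate is divided into 4 equal shares of 1/4 among Mateo, Lucia, Nieves, Hugo.
Mateo is living and takes 1/4.
Lucia predeceased; the 1/4 allotted to Lucia's branch passes to Lucia's issue by representation.
The 1/4 is divided into 2 equal shares of 1/8 among Ximena, Ines.
Ximena is living and takes 1/8.
Ines predeceased; the 1/8 allotted to Ines's branch passes to Ines's issue by representation.
The 1/8 is divided into 3 equal shares of 1/24 among Fernando, Alonso, Catalina.
Fernando is living and takes 1/24.
Alonso is living and takes 1/24.
Catalina is living and takes 1/24.
Nieves predeceased; the 1/4 allotted to Nieves's branch passes to Nieves's issue by representation.
The 1/4 is divided into 3 equal shares of 1/12 among Ramiro, Diego, Yago.
Ramiro is living and takes 1/12.
Diego is living and takes 1/12.
Yago is living and takes 1/12.
Hugo predeceased; the 1/4 allotted to Hugo's branch passes to Hugo's issue by representation.
Teodoro's line is the sole branch at this level, so the full 1/4 passes to Teodoro's issue by representation.
Soledad is the sole taker at this level and receives the full 1/4.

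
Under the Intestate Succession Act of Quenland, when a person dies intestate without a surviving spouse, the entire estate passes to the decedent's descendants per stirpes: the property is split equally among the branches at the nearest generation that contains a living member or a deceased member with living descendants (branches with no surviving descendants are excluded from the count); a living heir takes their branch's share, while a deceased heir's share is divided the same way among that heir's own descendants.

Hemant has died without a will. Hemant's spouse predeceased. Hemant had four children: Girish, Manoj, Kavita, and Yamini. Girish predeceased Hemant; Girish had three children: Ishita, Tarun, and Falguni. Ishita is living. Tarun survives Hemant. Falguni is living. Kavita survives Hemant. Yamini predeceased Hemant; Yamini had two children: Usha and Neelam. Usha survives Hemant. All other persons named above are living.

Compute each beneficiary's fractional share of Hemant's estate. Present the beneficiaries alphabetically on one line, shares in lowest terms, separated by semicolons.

Falguni 1/12; Ishita 1/12; Kavita 1/4; Manoj 1/4; Neelam 1/8; Tarun 1/12; Usha 1/8

There is no surviving spouse, so the entire estate passes to Hemant's descendants per stirpes.
The estate is divided into 4 equal shares of 1/4 among Girish, Manoj, Kavita, Yamini.
Girish predeceased; the 1/4 allotted to Girish's branch passes to Girish's issue by representation.
The 1/4 is divided into 3 equal shares of 1/12 among Ishita, Tarun, Falguni.
Ishita is living and takes 1/12.
Tarun is living and takes 1/12.
Falguni is living and takes 1/12.
Manoj is living and takes 1/4.
Kavita is living and takes 1/4.
Yamini predeceased; the 1/4 allotted to Yamini's branch passes to Yamini's issue by representation.
The 1/4 is divided into 2 equal shares of 1/8 among Usha, Neelam.
Usha is living and takes 1/8.
Neelam is living and takes 1/8.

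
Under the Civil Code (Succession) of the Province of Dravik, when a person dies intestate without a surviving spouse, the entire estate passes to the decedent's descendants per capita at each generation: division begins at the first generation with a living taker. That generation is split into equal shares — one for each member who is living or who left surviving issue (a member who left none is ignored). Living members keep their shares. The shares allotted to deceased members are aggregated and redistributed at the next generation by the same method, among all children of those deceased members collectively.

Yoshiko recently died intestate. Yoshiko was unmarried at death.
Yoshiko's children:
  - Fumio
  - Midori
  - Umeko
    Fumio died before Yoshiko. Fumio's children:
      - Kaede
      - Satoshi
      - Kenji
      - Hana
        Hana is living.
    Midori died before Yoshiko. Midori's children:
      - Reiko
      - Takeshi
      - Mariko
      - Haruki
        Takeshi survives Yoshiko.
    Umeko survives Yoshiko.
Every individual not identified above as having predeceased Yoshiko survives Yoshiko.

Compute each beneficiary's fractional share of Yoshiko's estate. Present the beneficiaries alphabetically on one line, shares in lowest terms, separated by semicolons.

There is no surviving spouse, so the entire estate passes to Yoshiko's descendants per capita at each generation.
At generation 1 (Fumio, Midori, Umeko) there are 3 shares of (1)/3 = 1/3 each.
Living: Umeko — each takes 1/3.
Deceased: Fumio and Midori. Their combined 2/3 is pooled and carried to generation 2.
At generation 2 (Kaede, Satoshi, Kenji, Hana, Reiko, Takeshi, Mariko, Haruki) there are 8 shares of (2/3)/8 = 1/12 each.
Living: Kaede, Satoshi, Kenji, Hana, Reiko, Takeshi, Mariko, and Haruki — each takes 1/12.

Hana 1/12; Haruki 1/12; Kaede 1/12; Kenji 1/12; Mariko 1/12; Reiko 1/12; Satoshi 1/12; Takeshi 1/12; Umeko 1/3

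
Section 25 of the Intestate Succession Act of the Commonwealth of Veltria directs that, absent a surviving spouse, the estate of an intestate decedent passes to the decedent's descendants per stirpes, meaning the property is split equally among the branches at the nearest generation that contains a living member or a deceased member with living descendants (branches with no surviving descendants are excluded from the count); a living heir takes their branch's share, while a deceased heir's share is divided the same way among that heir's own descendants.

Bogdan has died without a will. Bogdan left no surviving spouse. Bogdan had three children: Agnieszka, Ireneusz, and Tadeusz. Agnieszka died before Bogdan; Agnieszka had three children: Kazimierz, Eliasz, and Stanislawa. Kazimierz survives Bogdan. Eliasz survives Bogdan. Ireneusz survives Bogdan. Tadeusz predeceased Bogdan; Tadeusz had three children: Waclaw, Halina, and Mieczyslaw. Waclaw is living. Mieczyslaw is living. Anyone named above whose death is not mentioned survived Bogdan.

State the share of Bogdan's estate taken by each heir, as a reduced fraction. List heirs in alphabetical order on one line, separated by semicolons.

There is no surviving spouse, so the entire estate passes to Bogdan's descendants per stirpes.
The estate is divided into 3 equal shares of 1/3 among Agnieszka, Ireneusz, Tadeusz.
Agnieszka predeceased; the 1/3 allotted to Agnieszka's branch passes to Agnieszka's issue by representation.
The 1/3 is divided into 3 equal shares of 1/9 among Kazimierz, Eliasz, Stanislawa.
Kazimierz is living and takes 1/9.
Eliasz is living and takes 1/9.
Stanislawa is living and takes 1/9.
Ireneusz is living and takes 1/3.
Tadeusz predeceased; the 1/3 allotted to Tadeusz's branch passes to Tadeusz's issue by representation.
The 1/3 is divided into 3 equal shares of 1/9 among Waclaw, Halina, Mieczyslaw.
Waclaw is living and takes 1/9.
Halina is living and takes 1/9.
Mieczyslaw is living and takes 1/9.

Eliasz 1/9; Halina 1/9; Ireneusz 1/3; Kazimierz 1/9; Mieczyslaw 1/9; Stanislawa 1/9; Waclaw 1/9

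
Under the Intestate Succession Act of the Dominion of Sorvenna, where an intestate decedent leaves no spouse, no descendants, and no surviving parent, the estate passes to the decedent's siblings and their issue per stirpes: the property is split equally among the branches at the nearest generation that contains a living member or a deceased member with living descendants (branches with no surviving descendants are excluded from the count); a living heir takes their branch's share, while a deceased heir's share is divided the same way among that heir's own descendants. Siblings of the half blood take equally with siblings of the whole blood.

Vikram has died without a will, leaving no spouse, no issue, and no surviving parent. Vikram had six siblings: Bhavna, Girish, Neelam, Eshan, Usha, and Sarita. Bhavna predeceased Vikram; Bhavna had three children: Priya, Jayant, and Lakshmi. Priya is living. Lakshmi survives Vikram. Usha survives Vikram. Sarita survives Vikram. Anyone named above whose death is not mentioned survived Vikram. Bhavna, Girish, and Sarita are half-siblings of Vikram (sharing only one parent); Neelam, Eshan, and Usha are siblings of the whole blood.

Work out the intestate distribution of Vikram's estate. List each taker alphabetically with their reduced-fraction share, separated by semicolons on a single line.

No spouse, descendants, or parent survives, so the estate passes to Vikram's siblings per stirpes.
Half-blood and whole-blood siblings take equally under the stated rule.
The estate is divided into 6 equal shares of 1/6 among Bhavna, Girish, Neelam, Eshan, Usha, Sarita.
Bhavna predeceased; the 1/6 allotted to Bhavna's branch passes to Bhavna's issue by representation.
The 1/6 is divided into 3 equal shares of 1/18 among Priya, Jayant, Lakshmi.
Priya is living and takes 1/18.
Jayant is living and takes 1/18.
Lakshmi is living and takes 1/18.
Girish is living and takes 1/6.
Neelam is living and takes 1/6.
Eshan is living and takes 1/6.
Usha is living and takes 1/6.
Sarita is living and takes 1/6.

Eshan 1/6; Girish 1/6; Jayant 1/18; Lakshmi 1/18; Neelam 1/6; Priya 1/18; Sarita 1/6; Usha 1/6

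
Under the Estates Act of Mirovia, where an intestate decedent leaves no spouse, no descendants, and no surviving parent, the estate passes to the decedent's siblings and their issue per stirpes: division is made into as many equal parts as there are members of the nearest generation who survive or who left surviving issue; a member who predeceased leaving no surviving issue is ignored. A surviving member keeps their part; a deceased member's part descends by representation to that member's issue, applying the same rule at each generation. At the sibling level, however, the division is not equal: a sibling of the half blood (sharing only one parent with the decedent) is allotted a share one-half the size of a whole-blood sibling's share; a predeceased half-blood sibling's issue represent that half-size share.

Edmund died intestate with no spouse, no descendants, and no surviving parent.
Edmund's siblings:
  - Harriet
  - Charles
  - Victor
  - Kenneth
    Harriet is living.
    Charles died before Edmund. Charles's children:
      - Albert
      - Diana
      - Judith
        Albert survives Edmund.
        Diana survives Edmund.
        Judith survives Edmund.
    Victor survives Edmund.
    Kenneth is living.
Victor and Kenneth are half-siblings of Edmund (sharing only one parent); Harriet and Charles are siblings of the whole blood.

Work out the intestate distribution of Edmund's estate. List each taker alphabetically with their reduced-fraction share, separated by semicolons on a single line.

No spouse, descendants, or parent survives, so the estate passes to Edmund's siblings per stirpes.
Half-blood siblings count for one-half the weight of whole-blood siblings at the initial division.
Dividing 1 in proportion to weights (total weight 3): Harriet (weight 1) → 1/3; Charles (weight 1) → 1/3; Victor (weight 1/2) → 1/6; Kenneth (weight 1/2) → 1/6.
Harriet is living and takes 1/3.
Charles predeceased; the 1/3 allotted to Charles's branch passes to Charles's issue by representation.
The 1/3 is divided into 3 equal shares of 1/9 among Albert, Diana, Judith.
Albert is living and takes 1/9.
Diana is living and takes 1/9.
Judith is living and takes 1/9.
Victor is living and takes 1/6.
Kenneth is living and takes 1/6.

Albert 1/9; Diana 1/9; Harriet 1/3; Judith 1/9; Kenneth 1/6; Victor 1/6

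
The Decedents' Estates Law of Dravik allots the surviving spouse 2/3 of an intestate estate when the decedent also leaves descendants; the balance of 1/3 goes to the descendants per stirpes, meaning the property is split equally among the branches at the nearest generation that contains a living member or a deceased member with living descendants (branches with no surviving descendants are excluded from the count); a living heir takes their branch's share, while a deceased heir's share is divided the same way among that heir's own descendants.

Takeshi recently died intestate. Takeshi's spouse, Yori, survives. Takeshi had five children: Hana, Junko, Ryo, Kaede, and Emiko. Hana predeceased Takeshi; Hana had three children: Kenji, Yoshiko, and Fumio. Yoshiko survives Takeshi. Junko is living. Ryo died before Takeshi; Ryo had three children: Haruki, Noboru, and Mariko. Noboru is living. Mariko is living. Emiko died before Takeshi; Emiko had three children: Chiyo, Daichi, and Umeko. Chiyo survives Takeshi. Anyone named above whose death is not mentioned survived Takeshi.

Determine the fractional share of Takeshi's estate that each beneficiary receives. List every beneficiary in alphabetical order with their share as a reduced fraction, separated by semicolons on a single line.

Chiyo 1/45; Daichi 1/45; Fumio 1/45; Haruki 1/45; Junko 1/15; Kaede 1/15; Kenji 1/45; Mariko 1/45; Noboru 1/45; Umeko 1/45; Yori 2/3; Yoshiko 1/45

Yori, as surviving spouse, takes 2/3.
The remaining 1/3 passes to Takeshi's descendants per stirpes.
The 1/3 is divided into 5 equal shares of 1/15 among Hana, Junko, Ryo, Kaede, Emiko.
Hana predeceased; the 1/15 allotted to Hana's branch passes to Hana's issue by representation.
The 1/15 is divided into 3 equal shares of 1/45 among Kenji, Yoshiko, Fumio.
Kenji is living and takes 1/45.
Yoshiko is living and takes 1/45.
Fumio is living and takes 1/45.
Junko is living and takes 1/15.
Ryo predeceased; the 1/15 allotted to Ryo's branch passes to Ryo's issue by representation.
The 1/15 is divided into 3 equal shares of 1/45 among Haruki, Noboru, Mariko.
Haruki is living and takes 1/45.
Noboru is living and takes 1/45.
Mariko is living and takes 1/45.
Kaede is living and takes 1/15.
Emiko predeceased; the 1/15 allotted to Emiko's branch passes to Emiko's issue by representation.
The 1/15 is divided into 3 equal shares of 1/45 among Chiyo, Daichi, Umeko.
Chiyo is living and takes 1/45.
Daichi is living and takes 1/45.
Umeko is living and takes 1/45.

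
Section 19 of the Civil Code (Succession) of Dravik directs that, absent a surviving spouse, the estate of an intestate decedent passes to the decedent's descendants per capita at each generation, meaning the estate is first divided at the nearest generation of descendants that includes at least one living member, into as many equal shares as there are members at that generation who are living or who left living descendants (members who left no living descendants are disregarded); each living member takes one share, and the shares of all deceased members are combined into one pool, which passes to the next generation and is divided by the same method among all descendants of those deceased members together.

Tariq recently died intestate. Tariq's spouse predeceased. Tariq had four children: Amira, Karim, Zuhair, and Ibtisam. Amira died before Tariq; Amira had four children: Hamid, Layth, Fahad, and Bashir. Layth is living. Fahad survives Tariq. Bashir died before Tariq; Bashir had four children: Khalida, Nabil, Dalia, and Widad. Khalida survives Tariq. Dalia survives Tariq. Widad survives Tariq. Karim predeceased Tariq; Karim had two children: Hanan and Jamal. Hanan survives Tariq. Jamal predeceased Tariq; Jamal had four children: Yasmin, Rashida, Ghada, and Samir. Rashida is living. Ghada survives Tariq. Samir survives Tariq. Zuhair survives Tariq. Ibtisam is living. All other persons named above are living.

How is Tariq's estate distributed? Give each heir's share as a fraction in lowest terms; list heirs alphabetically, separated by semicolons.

Dalia 1/48; Fahad 1/12; Ghada 1/48; Hamid 1/12; Hanan 1/12; Ibtisam 1/4; Khalida 1/48; Layth 1/12; Nabil 1/48; Rashida 1/48; Samir 1/48; Widad 1/48; Yasmin 1/48; Zuhair 1/4

There is no surviving spouse, so the entire estate passes to Tariq's descendants per capita at each generation.
At generation 1 (Amira, Karim, Zuhair, Ibtisam) there are 4 shares of (1)/4 = 1/4 each.
Living: Zuhair and Ibtisam — each takes 1/4.
Deceased: Amira and Karim. Their combined 1/2 is pooled and carried to generation 2.
At generation 2 (Hamid, Layth, Fahad, Bashir, Hanan, Jamal) there are 6 shares of (1/2)/6 = 1/12 each.
Living: Hamid, Layth, Fahad, and Hanan — each takes 1/12.
Deceased: Bashir and Jamal. Their combined 1/6 is pooled and carried to generation 3.
At generation 3 (Khalida, Nabil, Dalia, Widad, Yasmin, Rashida, Ghada, Samir) there are 8 shares of (1/6)/8 = 1/48 each.
Living: Khalida, Nabil, Dalia, Widad, Yasmin, Rashida, Ghada, and Samir — each takes 1/48.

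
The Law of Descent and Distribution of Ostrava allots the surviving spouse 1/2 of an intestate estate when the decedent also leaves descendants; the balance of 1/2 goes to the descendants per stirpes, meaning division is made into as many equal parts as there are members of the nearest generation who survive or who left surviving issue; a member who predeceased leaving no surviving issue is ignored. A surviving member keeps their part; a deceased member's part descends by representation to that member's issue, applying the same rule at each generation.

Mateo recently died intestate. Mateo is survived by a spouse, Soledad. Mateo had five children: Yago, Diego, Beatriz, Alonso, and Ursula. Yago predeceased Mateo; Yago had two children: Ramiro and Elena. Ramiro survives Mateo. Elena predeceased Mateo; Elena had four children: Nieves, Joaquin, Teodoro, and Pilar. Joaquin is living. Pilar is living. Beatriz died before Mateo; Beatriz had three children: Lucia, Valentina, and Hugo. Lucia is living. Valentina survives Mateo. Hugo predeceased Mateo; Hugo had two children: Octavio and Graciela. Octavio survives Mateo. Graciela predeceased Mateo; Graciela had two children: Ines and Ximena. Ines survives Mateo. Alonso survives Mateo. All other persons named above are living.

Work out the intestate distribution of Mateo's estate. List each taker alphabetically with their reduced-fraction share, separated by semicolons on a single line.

Alonso 1/10; Diego 1/10; Ines 1/120; Joaquin 1/80; Lucia 1/30; Nieves 1/80; Octavio 1/60; Pilar 1/80; Ramiro 1/20; Soledad 1/2; Teodoro 1/80; Ursula 1/10; Valentina 1/30; Ximena 1/120

Soledad, as surviving spouse, takes 1/2.
The remaining 1/2 passes to Mateo's descendants per stirpes.
The 1/2 is divided into 5 equal shares of 1/10 among Yago, Diego, Beatriz, Alonso, Ursula.
Yago predeceased; the 1/10 allotted to Yago's branch passes to Yago's issue by representation.
The 1/10 is divided into 2 equal shares of 1/20 among Ramiro, Elena.
Ramiro is living and takes 1/20.
Elena predeceased; the 1/20 allotted to Elena's branch passes to Elena's issue by representation.
The 1/20 is divided into 4 equal shares of 1/80 among Nieves, Joaquin, Teodoro, Pilar.
Nieves is living and takes 1/80.
Joaquin is living and takes 1/80.
Teodoro is living and takes 1/80.
Pilar is living and takes 1/80.
Diego is living and takes 1/10.
Beatriz predeceased; the 1/10 allotted to Beatriz's branch passes to Beatriz's issue by representation.
The 1/10 is divided into 3 equal shares of 1/30 among Lucia, Valentina, Hugo.
Lucia is living and takes 1/30.
Valentina is living and takes 1/30.
Hugo predeceased; the 1/30 allotted to Hugo's branch passes to Hugo's issue by representation.
The 1/30 is divided into 2 equal shares of 1/60 among Octavio, Graciela.
Octavio is living and takes 1/60.
Graciela predeceased; the 1/60 allotted to Graciela's branch passes to Graciela's issue by representation.
The 1/60 is divided into 2 equal shares of 1/120 among Ines, Ximena.
Ines is living and takes 1/120.
Ximena is living and takes 1/120.
Alonso is living and takes 1/10.
Ursula is living and takes 1/10.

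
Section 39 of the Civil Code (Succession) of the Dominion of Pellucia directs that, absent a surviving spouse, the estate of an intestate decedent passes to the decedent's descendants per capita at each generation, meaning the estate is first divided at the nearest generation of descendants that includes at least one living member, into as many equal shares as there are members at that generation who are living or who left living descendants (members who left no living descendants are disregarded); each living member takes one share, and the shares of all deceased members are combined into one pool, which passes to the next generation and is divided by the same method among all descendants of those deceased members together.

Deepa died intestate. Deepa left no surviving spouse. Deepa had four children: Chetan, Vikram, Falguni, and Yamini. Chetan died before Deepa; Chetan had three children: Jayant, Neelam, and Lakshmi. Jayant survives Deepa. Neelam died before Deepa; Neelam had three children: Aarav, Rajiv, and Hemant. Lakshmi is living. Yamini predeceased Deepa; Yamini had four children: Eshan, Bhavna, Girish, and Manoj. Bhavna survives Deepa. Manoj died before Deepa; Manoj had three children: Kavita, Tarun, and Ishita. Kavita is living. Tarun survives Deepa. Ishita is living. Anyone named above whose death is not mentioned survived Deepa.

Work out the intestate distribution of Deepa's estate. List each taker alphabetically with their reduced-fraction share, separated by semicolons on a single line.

Aarav 1/42; Bhavna 1/14; Eshan 1/14; Falguni 1/4; Girish 1/14; Hemant 1/42; Ishita 1/42; Jayant 1/14; Kavita 1/42; Lakshmi 1/14; Rajiv 1/42; Tarun 1/42; Vikram 1/4

There is no surviving spouse, so the entire estate passes to Deepa's descendants per capita at each generation.
At generation 1 (Chetan, Vikram, Falguni, Yamini) there are 4 shares of (1)/4 = 1/4 each.
Living: Vikram and Falguni — each takes 1/4.
Deceased: Chetan and Yamini. Their combined 1/2 is pooled and carried to generation 2.
At generation 2 (Jayant, Neelam, Lakshmi, Eshan, Bhavna, Girish, Manoj) there are 7 shares of (1/2)/7 = 1/14 each.
Living: Jayant, Lakshmi, Eshan, Bhavna, and Girish — each takes 1/14.
Deceased: Neelam and Manoj. Their combined 1/7 is pooled and carried to generation 3.
At generation 3 (Aarav, Rajiv, Hemant, Kavita, Tarun, Ishita) there are 6 shares of (1/7)/6 = 1/42 each.
Living: Aarav, Rajiv, Hemant, Kavita, Tarun, and Ishita — each takes 1/42.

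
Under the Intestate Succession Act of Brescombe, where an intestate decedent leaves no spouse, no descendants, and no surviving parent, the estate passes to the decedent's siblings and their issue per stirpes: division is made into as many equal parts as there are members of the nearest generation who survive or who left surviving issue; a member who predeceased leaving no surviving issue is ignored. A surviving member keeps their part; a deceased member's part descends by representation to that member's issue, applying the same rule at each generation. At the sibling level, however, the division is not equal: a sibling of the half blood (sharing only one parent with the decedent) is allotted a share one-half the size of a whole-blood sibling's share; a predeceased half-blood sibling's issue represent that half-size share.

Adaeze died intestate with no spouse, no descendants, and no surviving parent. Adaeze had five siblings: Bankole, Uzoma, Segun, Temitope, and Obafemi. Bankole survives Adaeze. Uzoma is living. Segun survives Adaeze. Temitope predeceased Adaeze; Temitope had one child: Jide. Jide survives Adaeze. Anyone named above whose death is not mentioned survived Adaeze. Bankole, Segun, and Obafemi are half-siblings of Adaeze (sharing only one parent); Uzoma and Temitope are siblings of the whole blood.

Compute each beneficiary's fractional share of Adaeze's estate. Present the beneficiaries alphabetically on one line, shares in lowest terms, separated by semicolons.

No spouse, descendants, or parent survives, so the estate passes to Adaeze's siblings per stirpes.
Half-blood siblings count for one-half the weight of whole-blood siblings at the initial division.
Dividing 1 in proportion to weights (total weight 7/2): Bankole (weight 1/2) → 1/7; Uzoma (weight 1) → 2/7; Segun (weight 1/2) → 1/7; Temitope (weight 1) → 2/7; Obafemi (weight 1/2) → 1/7.
Bankole is living and takes 1/7.
Uzoma is living and takes 2/7.
Segun is living and takes 1/7.
Temitope predeceased; the 2/7 allotted to Temitope's branch passes to Temitope's issue by representation.
Jide is the sole taker at this level and receives the full 2/7.
Obafemi is living and takes 1/7.

Bankole 1/7; Jide 2/7; Obafemi 1/7; Segun 1/7; Uzoma 2/7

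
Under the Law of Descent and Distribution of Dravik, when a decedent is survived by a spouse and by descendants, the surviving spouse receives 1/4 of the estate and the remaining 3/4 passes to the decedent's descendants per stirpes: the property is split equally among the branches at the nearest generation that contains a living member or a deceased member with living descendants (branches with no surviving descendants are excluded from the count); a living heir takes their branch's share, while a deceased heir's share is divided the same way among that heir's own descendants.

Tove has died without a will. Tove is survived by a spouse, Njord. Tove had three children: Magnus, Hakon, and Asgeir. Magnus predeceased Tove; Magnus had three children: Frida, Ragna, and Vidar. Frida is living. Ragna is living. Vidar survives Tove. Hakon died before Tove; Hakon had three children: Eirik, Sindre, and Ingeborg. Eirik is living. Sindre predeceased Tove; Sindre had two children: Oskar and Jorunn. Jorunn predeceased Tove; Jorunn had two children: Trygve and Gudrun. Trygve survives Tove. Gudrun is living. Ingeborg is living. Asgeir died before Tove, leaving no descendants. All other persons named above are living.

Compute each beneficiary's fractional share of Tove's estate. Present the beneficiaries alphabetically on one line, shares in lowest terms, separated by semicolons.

Eirik 1/8; Frida 1/8; Gudrun 1/32; Ingeborg 1/8; Njord 1/4; Oskar 1/16; Ragna 1/8; Trygve 1/32; Vidar 1/8

Njord, as surviving spouse, takes 1/4.
The remaining 3/4 passes to Tove's descendants per stirpes.
Asgeir left no surviving issue, so that branch lapses and is disregarded.
The 3/4 is divided into 2 equal shares of 3/8 among Magnus, Hakon.
Magnus predeceased; the 3/8 allotted to Magnus's branch passes to Magnus's issue by representation.
The 3/8 is divided into 3 equal shares of 1/8 among Frida, Ragna, Vidar.
Frida is living and takes 1/8.
Ragna is living and takes 1/8.
Vidar is living and takes 1/8.
Hakon predeceased; the 3/8 allotted to Hakon's branch passes to Hakon's issue by representation.
The 3/8 is divided into 3 equal shares of 1/8 among Eirik, Sindre, Ingeborg.
Eirik is living and takes 1/8.
Sindre predeceased; the 1/8 allotted to Sindre's branch passes to Sindre's issue by representation.
The 1/8 is divided into 2 equal shares of 1/16 among Oskar, Jorunn.
Oskar is living and takes 1/16.
Jorunn predeceased; the 1/16 allotted to Jorunn's branch passes to Jorunn's issue by representation.
The 1/16 is divided into 2 equal shares of 1/32 among Trygve, Gudrun.
Trygve is living and takes 1/32.
Gudrun is living and takes 1/32.
Ingeborg is living and takes 1/8.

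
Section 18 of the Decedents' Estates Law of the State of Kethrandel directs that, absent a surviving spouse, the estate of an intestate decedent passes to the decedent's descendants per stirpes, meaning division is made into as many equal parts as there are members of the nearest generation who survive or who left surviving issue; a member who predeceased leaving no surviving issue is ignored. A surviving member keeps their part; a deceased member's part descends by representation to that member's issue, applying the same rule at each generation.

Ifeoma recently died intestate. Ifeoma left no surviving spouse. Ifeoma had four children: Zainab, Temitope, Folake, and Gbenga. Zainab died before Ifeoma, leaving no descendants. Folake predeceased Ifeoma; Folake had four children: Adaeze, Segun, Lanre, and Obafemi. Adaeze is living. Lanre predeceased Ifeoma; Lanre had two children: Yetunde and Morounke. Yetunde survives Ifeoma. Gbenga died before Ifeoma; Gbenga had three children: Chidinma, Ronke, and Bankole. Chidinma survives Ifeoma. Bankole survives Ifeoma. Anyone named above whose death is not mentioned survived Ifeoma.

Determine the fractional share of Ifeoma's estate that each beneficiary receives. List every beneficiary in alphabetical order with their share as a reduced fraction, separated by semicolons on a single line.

Adaeze 1/12; Bankole 1/9; Chidinma 1/9; Morounke 1/24; Obafemi 1/12; Ronke 1/9; Segun 1/12; Temitope 1/3; Yetunde 1/24

There is no surviving spouse, so the entire estate passes to Ifeoma's descendants per stirpes.
Zainab left no surviving issue, so that branch lapses and is disregarded.
The estate is divided into 3 equal shares of 1/3 among Temitope, Folake, Gbenga.
Temitope is living and takes 1/3.
Folake predeceased; the 1/3 allotted to Folake's branch passes to Folake's issue by representation.
The 1/3 is divided into 4 equal shares of 1/12 among Adaeze, Segun, Lanre, Obafemi.
Adaeze is living and takes 1/12.
Segun is living and takes 1/12.
Lanre predeceased; the 1/12 allotted to Lanre's branch passes to Lanre's issue by representation.
The 1/12 is divided into 2 equal shares of 1/24 among Yetunde, Morounke.
Yetunde is living and takes 1/24.
Morounke is living and takes 1/24.
Obafemi is living and takes 1/12.
Gbenga predeceased; the 1/3 allotted to Gbenga's branch passes to Gbenga's issue by representation.
The 1/3 is divided into 3 equal shares of 1/9 among Chidinma, Ronke, Bankole.
Chidinma is living and takes 1/9.
Ronke is living and takes 1/9.
Bankole is living and takes 1/9.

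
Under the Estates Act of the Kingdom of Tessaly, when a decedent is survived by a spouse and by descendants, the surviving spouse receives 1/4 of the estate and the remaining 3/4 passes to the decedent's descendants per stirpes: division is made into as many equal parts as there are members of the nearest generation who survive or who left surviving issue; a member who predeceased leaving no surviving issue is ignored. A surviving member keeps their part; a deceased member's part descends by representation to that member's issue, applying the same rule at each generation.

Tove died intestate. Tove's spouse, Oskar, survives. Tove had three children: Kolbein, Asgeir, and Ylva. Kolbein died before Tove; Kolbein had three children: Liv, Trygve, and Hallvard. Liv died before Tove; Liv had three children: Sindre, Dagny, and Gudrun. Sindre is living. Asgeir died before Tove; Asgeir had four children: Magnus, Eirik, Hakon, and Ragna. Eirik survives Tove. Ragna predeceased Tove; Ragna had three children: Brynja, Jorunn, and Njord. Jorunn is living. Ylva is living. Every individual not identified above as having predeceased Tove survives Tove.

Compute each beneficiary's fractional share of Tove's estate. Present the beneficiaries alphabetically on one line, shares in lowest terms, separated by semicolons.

Oskar, as surviving spouse, takes 1/4.
The remaining 3/4 passes to Tove's descendants per stirpes.
The 3/4 is divided into 3 equal shares of 1/4 among Kolbein, Asgeir, Ylva.
Kolbein predeceased; the 1/4 allotted to Kolbein's branch passes to Kolbein's issue by representation.
The 1/4 is divided into 3 equal shares of 1/12 among Liv, Trygve, Hallvard.
Liv predeceased; the 1/12 allotted to Liv's branch passes to Liv's issue by representation.
The 1/12 is divided into 3 equal shares of 1/36 among Sindre, Dagny, Gudrun.
Sindre is living and takes 1/36.
Dagny is living and takes 1/36.
Gudrun is living and takes 1/36.
Trygve is living and takes 1/12.
Hallvard is living and takes 1/12.
Asgeir predeceased; the 1/4 allotted to Asgeir's branch passes to Asgeir's issue by representation.
The 1/4 is divided into 4 equal shares of 1/16 among Magnus, Eirik, Hakon, Ragna.
Magnus is living and takes 1/16.
Eirik is living and takes 1/16.
Hakon is living and takes 1/16.
Ragna predeceased; the 1/16 allotted to Ragna's branch passes to Ragna's issue by representation.
The 1/16 is divided into 3 equal shares of 1/48 among Brynja, Jorunn, Njord.
Brynja is living and takes 1/48.
Jorunn is living and takes 1/48.
Njord is living and takes 1/48.
Ylva is living and takes 1/4.

Brynja 1/48; Dagny 1/36; Eirik 1/16; Gudrun 1/36; Hakon 1/16; Hallvard 1/12; Jorunn 1/48; Magnus 1/16; Njord 1/48; Oskar 1/4; Sindre 1/36; Trygve 1/12; Ylva 1/4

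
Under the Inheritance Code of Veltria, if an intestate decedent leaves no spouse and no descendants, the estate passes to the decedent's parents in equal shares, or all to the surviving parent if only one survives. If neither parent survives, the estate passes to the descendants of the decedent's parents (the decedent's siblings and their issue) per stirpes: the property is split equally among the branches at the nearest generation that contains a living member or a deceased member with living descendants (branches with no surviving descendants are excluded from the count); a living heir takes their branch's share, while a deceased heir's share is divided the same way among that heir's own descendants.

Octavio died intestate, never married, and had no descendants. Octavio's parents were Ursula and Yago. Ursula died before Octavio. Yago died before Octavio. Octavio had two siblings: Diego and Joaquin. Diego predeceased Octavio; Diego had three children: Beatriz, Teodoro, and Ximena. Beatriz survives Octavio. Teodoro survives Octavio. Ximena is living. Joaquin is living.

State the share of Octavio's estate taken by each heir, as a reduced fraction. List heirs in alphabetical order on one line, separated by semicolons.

Neither parent survives and there are no descendants, so the estate passes to Octavio's siblings and their issue per stirpes.
The estate is divided into 2 equal shares of 1/2 among Diego, Joaquin.
Diego predeceased; the 1/2 allotted to Diego's branch passes to Diego's issue by representation.
The 1/2 is divided into 3 equal shares of 1/6 among Beatriz, Teodoro, Ximena.
Beatriz is living and takes 1/6.
Teodoro is living and takes 1/6.
Ximena is living and takes 1/6.
Joaquin is living and takes 1/2.

Beatriz 1/6; Joaquin 1/2; Teodoro 1/6; Ximena 1/6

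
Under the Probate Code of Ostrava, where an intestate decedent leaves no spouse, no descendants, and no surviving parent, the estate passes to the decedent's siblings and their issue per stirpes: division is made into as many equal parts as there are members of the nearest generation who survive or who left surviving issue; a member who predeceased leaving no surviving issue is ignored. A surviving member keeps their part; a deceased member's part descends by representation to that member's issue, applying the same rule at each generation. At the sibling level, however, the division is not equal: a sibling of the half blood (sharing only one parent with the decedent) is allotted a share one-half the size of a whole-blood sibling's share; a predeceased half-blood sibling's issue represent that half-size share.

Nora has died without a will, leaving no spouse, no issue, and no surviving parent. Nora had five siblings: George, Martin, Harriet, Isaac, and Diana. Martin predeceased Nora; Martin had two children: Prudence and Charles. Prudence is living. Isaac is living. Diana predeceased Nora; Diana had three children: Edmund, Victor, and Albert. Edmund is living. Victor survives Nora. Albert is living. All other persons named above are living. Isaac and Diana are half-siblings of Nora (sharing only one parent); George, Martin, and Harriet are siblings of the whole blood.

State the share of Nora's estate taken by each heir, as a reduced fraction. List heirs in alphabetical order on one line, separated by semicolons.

No spouse, descendants, or parent survives, so the estate passes to Nora's siblings per stirpes.
Half-blood siblings count for one-half the weight of whole-blood siblings at the initial division.
Dividing 1 in proportion to weights (total weight 4): George (weight 1) → 1/4; Martin (weight 1) → 1/4; Harriet (weight 1) → 1/4; Isaac (weight 1/2) → 1/8; Diana (weight 1/2) → 1/8.
George is living and takes 1/4.
Martin predeceased; the 1/4 allotted to Martin's branch passes to Martin's issue by representation.
The 1/4 is divided into 2 equal shares of 1/8 among Prudence, Charles.
Prudence is living and takes 1/8.
Charles is living and takes 1/8.
Harriet is living and takes 1/4.
Isaac is living and takes 1/8.
Diana predeceased; the 1/8 allotted to Diana's branch passes to Diana's issue by representation.
The 1/8 is divided into 3 equal shares of 1/24 among Edmund, Victor, Albert.
Edmund is living and takes 1/24.
Victor is living and takes 1/24.
Albert is living and takes 1/24.

Albert 1/24; Charles 1/8; Edmund 1/24; George 1/4; Harriet 1/4; Isaac 1/8; Prudence 1/8; Victor 1/24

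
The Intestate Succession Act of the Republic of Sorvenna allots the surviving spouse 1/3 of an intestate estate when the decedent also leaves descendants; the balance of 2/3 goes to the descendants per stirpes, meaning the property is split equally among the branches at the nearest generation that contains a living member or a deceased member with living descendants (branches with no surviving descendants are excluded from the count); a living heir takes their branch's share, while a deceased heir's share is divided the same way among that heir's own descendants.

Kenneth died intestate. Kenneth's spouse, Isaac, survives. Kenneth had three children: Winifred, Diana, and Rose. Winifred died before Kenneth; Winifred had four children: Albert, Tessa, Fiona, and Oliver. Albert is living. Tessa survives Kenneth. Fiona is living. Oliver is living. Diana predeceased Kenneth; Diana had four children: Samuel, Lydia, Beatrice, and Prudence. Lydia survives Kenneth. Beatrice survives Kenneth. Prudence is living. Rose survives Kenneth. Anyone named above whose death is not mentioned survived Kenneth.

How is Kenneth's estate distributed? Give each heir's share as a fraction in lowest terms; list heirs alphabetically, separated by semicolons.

Isaac, as surviving spouse, takes 1/3.
The remaining 2/3 passes to Kenneth's descendants per stirpes.
The 2/3 is divided into 3 equal shares of 2/9 among Winifred, Diana, Rose.
Winifred predeceased; the 2/9 allotted to Winifred's branch passes to Winifred's issue by representation.
The 2/9 is divided into 4 equal shares of 1/18 among Albert, Tessa, Fiona, Oliver.
Albert is living and takes 1/18.
Tessa is living and takes 1/18.
Fiona is living and takes 1/18.
Oliver is living and takes 1/18.
Diana predeceased; the 2/9 allotted to Diana's branch passes to Diana's issue by representation.
The 2/9 is divided into 4 equal shares of 1/18 among Samuel, Lydia, Beatrice, Prudence.
Samuel is living and takes 1/18.
Lydia is living and takes 1/18.
Beatrice is living and takes 1/18.
Prudence is living and takes 1/18.
Rose is living and takes 2/9.

Albert 1/18; Beatrice 1/18; Fiona 1/18; Isaac 1/3; Lydia 1/18; Oliver 1/18; Prudence 1/18; Rose 2/9; Samuel 1/18; Tessa 1/18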